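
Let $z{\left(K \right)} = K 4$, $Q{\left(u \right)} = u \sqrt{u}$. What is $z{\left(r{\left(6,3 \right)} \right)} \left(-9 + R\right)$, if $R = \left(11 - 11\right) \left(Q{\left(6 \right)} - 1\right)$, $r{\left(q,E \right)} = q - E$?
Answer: $-108$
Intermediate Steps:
$Q{\left(u \right)} = u^{\frac{3}{2}}$
$z{\left(K \right)} = 4 K$
$R = 0$ ($R = \left(11 - 11\right) \left(6^{\frac{3}{2}} - 1\right) = 0 \left(6 \sqrt{6} - 1\right) = 0 \left(-1 + 6 \sqrt{6}\right) = 0$)
$z{\left(r{\left(6,3 \right)} \right)} \left(-9 + R\right) = 4 \left(6 - 3\right) \left(-9 + 0\right) = 4 \left(6 - 3\right) \left(-9\right) = 4 \cdot 3 \left(-9\right) = 12 \left(-9\right) = -108$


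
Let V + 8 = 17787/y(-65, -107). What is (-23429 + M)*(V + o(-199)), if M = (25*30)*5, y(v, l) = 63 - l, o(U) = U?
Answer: 342473637/170 ≈ 2.0146e+6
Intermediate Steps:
M = 3750 (M = 750*5 = 3750)
V = 16427/170 (V = -8 + 17787/(63 - 1*(-107)) = -8 + 17787/(63 + 107) = -8 + 17787/170 = 16427/170 ≈ 96.629)
(-23429 + M)*(V + o(-199)) = (-23429 + 3750)*(16427/170 - 199) = -19679*(-17403/170) = 342473637/170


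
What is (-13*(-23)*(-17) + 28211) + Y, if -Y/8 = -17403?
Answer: 162352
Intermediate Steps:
Y = 139224 (Y = -8*(-17403) = 139224)
(-13*(-23)*(-17) + 28211) + Y = (-13*(-23)*(-17) + 28211) + 139224 = (299*(-17) + 28211) + 139224 = (-5083 + 28211) + 139224 = 23128 + 139224 = 162352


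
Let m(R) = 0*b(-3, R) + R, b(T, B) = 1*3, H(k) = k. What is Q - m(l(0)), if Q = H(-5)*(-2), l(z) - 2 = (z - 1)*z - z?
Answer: 8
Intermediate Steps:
b(T, B) = 3
l(z) = 2 - z + z*(-1 + z) (l(z) = 2 + ((z - 1)*z - z) = 2 + ((-1 + z)*z - z) = 2 + (z*(-1 + z) - z) = 2 + (-z + z*(-1 + z)) = 2 - z + z*(-1 + z))
m(R) = R (m(R) = 0*3 + R = 0 + R = R)
Q = 10 (Q = -5*(-2) = 10)
Q - m(l(0)) = 10 - (2 + 0² - 2*0) = 10 - (2 + 0 + 0) = 10 - 1*2 = 10 - 2 = 8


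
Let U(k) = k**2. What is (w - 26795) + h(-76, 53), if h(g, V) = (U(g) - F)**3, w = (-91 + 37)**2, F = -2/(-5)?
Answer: 24082484107277/125 ≈ 1.9266e+11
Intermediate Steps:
F = 2/5 (F = -2*(-1/5) = 2/5 ≈ 0.40000)
w = 2916 (w = (-54)**2 = 2916)
h(g, V) = (-2/5 + g**2)**3 (h(g, V) = (g**2 - 1*2/5)**3 = (g**2 - 2/5)**3 = (-2/5 + g**2)**3)
(w - 26795) + h(-76, 53) = (2916 - 26795) + (-2 + 5*(-76)**2)**3/125 = -23879 + (-2 + 5*5776)**3/125 = -23879 + (-2 + 28880)**3/125 = -23879 + (1/125)*28878**3 = -23879 + (1/125)*24082487092152 = -23879 + 24082487092152/125 = 24082484107277/125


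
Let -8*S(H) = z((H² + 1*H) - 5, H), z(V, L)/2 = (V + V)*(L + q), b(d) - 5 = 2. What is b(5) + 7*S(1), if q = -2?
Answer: -7/2 ≈ -3.5000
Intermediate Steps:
b(d) = 7 (b(d) = 5 + 2 = 7)
z(V, L) = 4*V*(-2 + L) (z(V, L) = 2*((V + V)*(L - 2)) = 2*((2*V)*(-2 + L)) = 2*(2*V*(-2 + L)) = 4*V*(-2 + L))
S(H) = -(-2 + H)*(-5 + H + H²)/2 (S(H) = -((H² + 1*H) - 5)*(-2 + H)/2 = -((H² + H) - 5)*(-2 + H)/2 = -((H + H²) - 5)*(-2 + H)/2 = -(-5 + H + H²)*(-2 + H)/2 = -(-2 + H)*(-5 + H + H²)/2)
b(5) + 7*S(1) = 7 + 7*(-(-2 + 1)*(-5 + 1 + 1²)/2) = 7 + 7*(-½*(-1)*(-5 + 1 + 1)) = 7 + 7*(-½*(-1)*(-3)) = 7 + 7*(-3/2) = 7 - 21/2 = -7/2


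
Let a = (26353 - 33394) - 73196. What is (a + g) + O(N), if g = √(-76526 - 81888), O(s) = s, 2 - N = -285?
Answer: -79950 + I*√158414 ≈ -79950.0 + 398.01*I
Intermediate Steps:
N = 287 (N = 2 - 1*(-285) = 2 + 285 = 287)
a = -80237 (a = -7041 - 73196 = -80237)
g = I*√158414 (g = √(-158414) = I*√158414 ≈ 398.01*I)
(a + g) + O(N) = (-80237 + I*√158414) + 287 = -79950 + I*√158414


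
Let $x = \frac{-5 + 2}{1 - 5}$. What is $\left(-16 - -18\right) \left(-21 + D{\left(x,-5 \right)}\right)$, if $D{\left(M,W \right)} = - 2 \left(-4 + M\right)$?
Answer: $-29$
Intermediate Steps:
$x = \frac{3}{4}$ ($x = - \frac{3}{-4} = \left(-3\right) \left(- \frac{1}{4}\right) = \frac{3}{4} \approx 0.75$)
$D{\left(M,W \right)} = 8 - 2 M$
$\left(-16 - -18\right) \left(-21 + D{\left(x,-5 \right)}\right) = \left(-16 - -18\right) \left(-21 + \left(8 - \frac{3}{2}\right)\right) = \left(-16 + 18\right) \left(-21 + \left(8 - \frac{3}{2}\right)\right) = 2 \left(-21 + \frac{13}{2}\right) = 2 \left(- \frac{29}{2}\right) = -29$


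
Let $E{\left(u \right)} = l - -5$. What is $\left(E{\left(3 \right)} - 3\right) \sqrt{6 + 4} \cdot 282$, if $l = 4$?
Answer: $1692 \sqrt{10} \approx 5350.6$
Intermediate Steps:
$E{\left(u \right)} = 9$ ($E{\left(u \right)} = 4 - -5 = 4 + 5 = 9$)
$\left(E{\left(3 \right)} - 3\right) \sqrt{6 + 4} \cdot 282 = \left(9 - 3\right) \sqrt{6 + 4} \cdot 282 = 6 \sqrt{10} \cdot 282 = 1692 \sqrt{10}$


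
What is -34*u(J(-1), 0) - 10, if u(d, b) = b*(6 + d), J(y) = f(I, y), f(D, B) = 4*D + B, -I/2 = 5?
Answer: -10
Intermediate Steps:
I = -10 (I = -2*5 = -10)
f(D, B) = B + 4*D
J(y) = -40 + y (J(y) = y + 4*(-10) = y - 40 = -40 + y)
-34*u(J(-1), 0) - 10 = -0*(6 + (-40 - 1)) - 10 = -0*(6 - 41) - 10 = -0*(-35) - 10 = -34*0 - 10 = 0 - 10 = -10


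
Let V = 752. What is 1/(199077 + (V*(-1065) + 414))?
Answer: -1/601389 ≈ -1.6628e-6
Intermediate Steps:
1/(199077 + (V*(-1065) + 414)) = 1/(199077 + (752*(-1065) + 414)) = 1/(199077 + (-800880 + 414)) = 1/(199077 - 800466) = 1/(-601389) = -1/601389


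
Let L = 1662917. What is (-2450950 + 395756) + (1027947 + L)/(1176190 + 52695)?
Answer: -2525594387826/1228885 ≈ -2.0552e+6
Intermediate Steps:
(-2450950 + 395756) + (1027947 + L)/(1176190 + 52695) = (-2450950 + 395756) + (1027947 + 1662917)/(1176190 + 52695) = -2055194 + 2690864/1228885 = -2525594387826/1228885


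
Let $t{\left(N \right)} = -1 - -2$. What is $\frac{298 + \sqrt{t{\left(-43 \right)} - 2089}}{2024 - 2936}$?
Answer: $- \frac{149}{456} - \frac{i \sqrt{58}}{152} \approx -0.32675 - 0.050104 i$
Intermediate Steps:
$t{\left(N \right)} = 1$ ($t{\left(N \right)} = -1 + 2 = 1$)
$\frac{298 + \sqrt{t{\left(-43 \right)} - 2089}}{2024 - 2936} = \frac{298 + \sqrt{1 - 2089}}{2024 - 2936} = \frac{298 + \sqrt{-2088}}{-912} = \left(298 + 6 i \sqrt{58}\right) \left(- \frac{1}{912}\right) = - \frac{149}{456} - \frac{i \sqrt{58}}{152}$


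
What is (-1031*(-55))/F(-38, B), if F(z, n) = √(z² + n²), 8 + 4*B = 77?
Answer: 45364*√27865/5573 ≈ 1358.8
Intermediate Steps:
B = 69/4 (B = -2 + (¼)*77 = -2 + 77/4 = 69/4 ≈ 17.250)
F(z, n) = √(n² + z²)
(-1031*(-55))/F(-38, B) = (-1031*(-55))/(√((69/4)² + (-38)²)) = 56705/(√(4761/16 + 1444)) = 56705/(√(27865/16)) = 56705/((√27865/4)) = 56705*(4*√27865/27865) = 45364*√27865/5573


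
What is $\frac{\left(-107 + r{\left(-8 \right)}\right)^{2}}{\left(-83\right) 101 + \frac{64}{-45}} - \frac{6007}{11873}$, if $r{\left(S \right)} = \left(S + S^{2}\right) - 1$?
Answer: $- \frac{285472441}{344590079} \approx -0.82844$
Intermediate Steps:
$r{\left(S \right)} = -1 + S + S^{2}$
$\frac{\left(-107 + r{\left(-8 \right)}\right)^{2}}{\left(-83\right) 101 + \frac{64}{-45}} - \frac{6007}{11873} = \frac{\left(-107 - \left(9 - 64\right)\right)^{2}}{\left(-83\right) 101 + \frac{64}{-45}} - \frac{6007}{11873} = \frac{\left(-107 - -55\right)^{2}}{-8383 + 64 \left(- \frac{1}{45}\right)} - \frac{6007}{11873} = \frac{\left(-107 + 55\right)^{2}}{-8383 - \frac{64}{45}} - \frac{6007}{11873} = \frac{\left(-52\right)^{2}}{- \frac{377299}{45}} - \frac{6007}{11873} = 2704 \left(- \frac{45}{377299}\right) - \frac{6007}{11873} = - \frac{9360}{29023} - \frac{6007}{11873} = - \frac{285472441}{344590079}$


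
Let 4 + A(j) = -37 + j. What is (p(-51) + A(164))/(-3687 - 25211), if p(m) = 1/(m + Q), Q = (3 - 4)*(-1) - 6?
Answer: -6887/1618288 ≈ -0.0042557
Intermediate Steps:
Q = -5 (Q = -1*(-1) - 6 = 1 - 6 = -5)
A(j) = -41 + j (A(j) = -4 + (-37 + j) = -41 + j)
p(m) = 1/(-5 + m) (p(m) = 1/(m - 5) = 1/(-5 + m))
(p(-51) + A(164))/(-3687 - 25211) = (1/(-5 - 51) + (-41 + 164))/(-3687 - 25211) = (1/(-56) + 123)/(-28898) = (-1/56 + 123)*(-1/28898) = (6887/56)*(-1/28898) = -6887/1618288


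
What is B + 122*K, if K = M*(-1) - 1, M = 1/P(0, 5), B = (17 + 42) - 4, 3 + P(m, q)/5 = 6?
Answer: -1127/15 ≈ -75.133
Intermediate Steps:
P(m, q) = 15 (P(m, q) = -15 + 5*6 = -15 + 30 = 15)
B = 55 (B = 59 - 4 = 55)
M = 1/15 ≈ 0.066667
K = -16/15 (K = (1/15)*(-1) - 1 = -1/15 - 1 = -16/15 ≈ -1.0667)
B + 122*K = 55 + 122*(-16/15) = 55 - 1952/15 = -1127/15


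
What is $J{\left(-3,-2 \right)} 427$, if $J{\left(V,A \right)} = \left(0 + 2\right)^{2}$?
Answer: $1708$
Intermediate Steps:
$J{\left(V,A \right)} = 4$ ($J{\left(V,A \right)} = 2^{2} = 4$)
$J{\left(-3,-2 \right)} 427 = 4 \cdot 427 = 1708$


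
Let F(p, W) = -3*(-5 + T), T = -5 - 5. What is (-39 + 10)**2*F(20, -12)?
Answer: 37845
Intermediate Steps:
T = -10
F(p, W) = 45 (F(p, W) = -3*(-5 - 10) = -3*(-15) = 45)
(-39 + 10)**2*F(20, -12) = (-39 + 10)**2*45 = (-29)**2*45 = 841*45 = 37845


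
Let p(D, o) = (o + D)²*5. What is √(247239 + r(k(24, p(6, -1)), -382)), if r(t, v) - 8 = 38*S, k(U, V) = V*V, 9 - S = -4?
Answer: √247741 ≈ 497.74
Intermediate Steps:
S = 13 (S = 9 - 1*(-4) = 9 + 4 = 13)
p(D, o) = 5*(D + o)² (p(D, o) = (D + o)²*5 = 5*(D + o)²)
k(U, V) = V²
r(t, v) = 502 (r(t, v) = 8 + 38*13 = 8 + 494 = 502)
√(247239 + r(k(24, p(6, -1)), -382)) = √(247239 + 502) = √247741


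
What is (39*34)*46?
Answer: 60996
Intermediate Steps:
(39*34)*46 = 1326*46 = 60996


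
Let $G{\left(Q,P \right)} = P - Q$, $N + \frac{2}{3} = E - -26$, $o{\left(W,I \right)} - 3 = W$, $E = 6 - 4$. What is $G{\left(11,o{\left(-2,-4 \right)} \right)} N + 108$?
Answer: $- \frac{496}{3} \approx -165.33$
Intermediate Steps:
$E = 2$ ($E = 6 - 4 = 2$)
$o{\left(W,I \right)} = 3 + W$
$N = \frac{82}{3}$ ($N = - \frac{2}{3} + \left(2 - -26\right) = - \frac{2}{3} + \left(2 + 26\right) = - \frac{2}{3} + 28 = \frac{82}{3} \approx 27.333$)
$G{\left(11,o{\left(-2,-4 \right)} \right)} N + 108 = \left(\left(3 - 2\right) - 11\right) \frac{82}{3} + 108 = \left(1 - 11\right) \frac{82}{3} + 108 = \left(-10\right) \frac{82}{3} + 108 = - \frac{820}{3} + 108 = - \frac{496}{3}$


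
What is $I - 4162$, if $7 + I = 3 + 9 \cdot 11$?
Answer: $-4067$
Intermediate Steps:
$I = 95$ ($I = -7 + \left(3 + 9 \cdot 11\right) = -7 + \left(3 + 99\right) = -7 + 102 = 95$)
$I - 4162 = 95 - 4162 = -4067$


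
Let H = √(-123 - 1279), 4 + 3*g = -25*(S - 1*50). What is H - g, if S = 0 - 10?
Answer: -1496/3 + I*√1402 ≈ -498.67 + 37.443*I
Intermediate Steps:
S = -10
g = 1496/3 (g = -4/3 + (-25*(-10 - 1*50))/3 = -4/3 + (-25*(-10 - 50))/3 = -4/3 + (-25*(-60))/3 = -4/3 + (⅓)*1500 = -4/3 + 500 = 1496/3 ≈ 498.67)
H = I*√1402 (H = √(-1402) = I*√1402 ≈ 37.443*I)
H - g = I*√1402 - 1*1496/3 = I*√1402 - 1496/3 = -1496/3 + I*√1402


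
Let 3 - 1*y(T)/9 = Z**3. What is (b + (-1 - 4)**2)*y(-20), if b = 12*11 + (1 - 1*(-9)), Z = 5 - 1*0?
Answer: -183366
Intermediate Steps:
Z = 5 (Z = 5 + 0 = 5)
y(T) = -1098 (y(T) = 27 - 9*5**3 = 27 - 9*125 = 27 - 1125 = -1098)
b = 142 (b = 132 + (1 + 9) = 132 + 10 = 142)
(b + (-1 - 4)**2)*y(-20) = (142 + (-1 - 4)**2)*(-1098) = (142 + (-5)**2)*(-1098) = (142 + 25)*(-1098) = 167*(-1098) = -183366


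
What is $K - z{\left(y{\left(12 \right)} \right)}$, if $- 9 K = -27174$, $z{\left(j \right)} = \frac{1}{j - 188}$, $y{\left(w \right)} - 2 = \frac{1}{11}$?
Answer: $\frac{18523643}{6135} \approx 3019.3$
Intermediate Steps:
$y{\left(w \right)} = \frac{23}{11}$ ($y{\left(w \right)} = 2 + \frac{1}{11} = \frac{23}{11}$)
$z{\left(j \right)} = \frac{1}{-188 + j}$
$K = \frac{9058}{3}$ ($K = \left(- \frac{1}{9}\right) \left(-27174\right) = \frac{9058}{3} \approx 3019.3$)
$K - z{\left(y{\left(12 \right)} \right)} = \frac{9058}{3} - \frac{1}{-188 + \frac{23}{11}} = \frac{9058}{3} - \frac{1}{- \frac{2045}{11}} = \frac{9058}{3} - - \frac{11}{2045} = \frac{9058}{3} + \frac{11}{2045} = \frac{18523643}{6135}$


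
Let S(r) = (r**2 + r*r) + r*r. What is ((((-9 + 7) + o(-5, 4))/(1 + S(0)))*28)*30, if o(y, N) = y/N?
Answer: -2730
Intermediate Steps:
S(r) = 3*r**2 (S(r) = (r**2 + r**2) + r**2 = 2*r**2 + r**2 = 3*r**2)
((((-9 + 7) + o(-5, 4))/(1 + S(0)))*28)*30 = ((((-9 + 7) - 5/4)/(1 + 3*0**2))*28)*30 = (((-2 - 5*1/4)/(1 + 3*0))*28)*30 = (((-2 - 5/4)/(1 + 0))*28)*30 = (-13/4/1*28)*30 = (-13/4*1*28)*30 = -13/4*28*30 = -91*30 = -2730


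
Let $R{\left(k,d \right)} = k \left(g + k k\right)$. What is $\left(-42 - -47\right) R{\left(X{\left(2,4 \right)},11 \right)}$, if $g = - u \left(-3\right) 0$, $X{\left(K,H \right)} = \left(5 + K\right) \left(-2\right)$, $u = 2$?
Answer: $-13720$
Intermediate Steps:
$X{\left(K,H \right)} = -10 - 2 K$
$g = 0$ ($g = \left(-1\right) 2 \left(-3\right) 0 = \left(-2\right) \left(-3\right) 0 = 6 \cdot 0 = 0$)
$R{\left(k,d \right)} = k^{3}$ ($R{\left(k,d \right)} = k \left(0 + k k\right) = k \left(0 + k^{2}\right) = k k^{2} = k^{3}$)
$\left(-42 - -47\right) R{\left(X{\left(2,4 \right)},11 \right)} = \left(-42 - -47\right) \left(-10 - 4\right)^{3} = \left(-42 + 47\right) \left(-10 - 4\right)^{3} = 5 \left(-14\right)^{3} = 5 \left(-2744\right) = -13720$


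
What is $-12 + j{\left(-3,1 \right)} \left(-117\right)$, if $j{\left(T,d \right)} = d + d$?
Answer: $-246$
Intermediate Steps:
$j{\left(T,d \right)} = 2 d$
$-12 + j{\left(-3,1 \right)} \left(-117\right) = -12 + 2 \cdot 1 \left(-117\right) = -12 + 2 \left(-117\right) = -12 - 234 = -246$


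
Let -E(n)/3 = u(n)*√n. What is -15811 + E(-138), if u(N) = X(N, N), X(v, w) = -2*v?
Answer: -15811 - 828*I*√138 ≈ -15811.0 - 9726.8*I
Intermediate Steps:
u(N) = -2*N
E(n) = 6*n^(3/2) (E(n) = -3*(-2*n)*√n = -(-6)*n^(3/2) = 6*n^(3/2))
-15811 + E(-138) = -15811 + 6*(-138)^(3/2) = -15811 + 6*(-138*I*√138) = -15811 - 828*I*√138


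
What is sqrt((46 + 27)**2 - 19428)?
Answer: I*sqrt(14099) ≈ 118.74*I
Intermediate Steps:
sqrt((46 + 27)**2 - 19428) = sqrt(73**2 - 19428) = sqrt(5329 - 19428) = sqrt(-14099) = I*sqrt(14099)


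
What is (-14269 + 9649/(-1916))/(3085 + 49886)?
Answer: -9116351/33830812 ≈ -0.26947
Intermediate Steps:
(-14269 + 9649/(-1916))/(3085 + 49886) = (-14269 + 9649*(-1/1916))/52971 = (-14269 - 9649/1916)*(1/52971) = -27349053/1916*1/52971 = -9116351/33830812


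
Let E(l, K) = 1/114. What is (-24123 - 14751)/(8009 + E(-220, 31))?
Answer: -4431636/913027 ≈ -4.8538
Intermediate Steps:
E(l, K) = 1/114
(-24123 - 14751)/(8009 + E(-220, 31)) = (-24123 - 14751)/(8009 + 1/114) = -38874/913027/114 = -38874*114/913027 = -4431636/913027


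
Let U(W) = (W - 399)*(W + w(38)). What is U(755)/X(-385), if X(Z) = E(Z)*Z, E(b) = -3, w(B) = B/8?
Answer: 90157/385 ≈ 234.17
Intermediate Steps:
w(B) = B/8 (w(B) = B*(1/8) = B/8)
U(W) = (-399 + W)*(19/4 + W) (U(W) = (W - 399)*(W + (1/8)*38) = (-399 + W)*(W + 19/4) = (-399 + W)*(19/4 + W))
X(Z) = -3*Z
U(755)/X(-385) = (-7581/4 + 755**2 - 1577/4*755)/((-3*(-385))) = (-7581/4 + 570025 - 1190635/4)/1155 = 270471*(1/1155) = 90157/385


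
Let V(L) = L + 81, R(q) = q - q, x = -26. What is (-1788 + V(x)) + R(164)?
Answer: -1733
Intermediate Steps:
R(q) = 0
V(L) = 81 + L
(-1788 + V(x)) + R(164) = (-1788 + (81 - 26)) + 0 = (-1788 + 55) + 0 = -1733 + 0 = -1733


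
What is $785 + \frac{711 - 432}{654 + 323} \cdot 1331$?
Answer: $\frac{1138294}{977} \approx 1165.1$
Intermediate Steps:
$785 + \frac{711 - 432}{654 + 323} \cdot 1331 = 785 + \frac{279}{977} \cdot 1331 = 785 + \frac{371349}{977} = \frac{1138294}{977}$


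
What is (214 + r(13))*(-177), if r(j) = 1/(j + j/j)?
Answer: -530469/14 ≈ -37891.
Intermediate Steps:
r(j) = 1/(1 + j) (r(j) = 1/(j + 1) = 1/(1 + j))
(214 + r(13))*(-177) = (214 + 1/(1 + 13))*(-177) = (214 + 1/14)*(-177) = (2997/14)*(-177) = -530469/14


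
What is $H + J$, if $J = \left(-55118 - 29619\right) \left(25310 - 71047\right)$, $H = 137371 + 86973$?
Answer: $3875840513$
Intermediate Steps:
$H = 224344$
$J = 3875616169$ ($J = \left(-84737\right) \left(-45737\right) = 3875616169$)
$H + J = 224344 + 3875616169 = 3875840513$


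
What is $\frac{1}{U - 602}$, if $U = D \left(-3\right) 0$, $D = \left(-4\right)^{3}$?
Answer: $- \frac{1}{602} \approx -0.0016611$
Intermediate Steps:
$D = -64$
$U = 0$ ($U = \left(-64\right) \left(-3\right) 0 = 192 \cdot 0 = 0$)
$\frac{1}{U - 602} = \frac{1}{0 - 602} = \frac{1}{-602} = - \frac{1}{602}$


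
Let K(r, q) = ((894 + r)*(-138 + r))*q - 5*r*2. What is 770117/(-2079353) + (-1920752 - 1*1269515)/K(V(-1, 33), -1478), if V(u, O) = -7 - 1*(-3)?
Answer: -150483599249811/388401681477040 ≈ -0.38744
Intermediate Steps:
V(u, O) = -4 (V(u, O) = -7 + 3 = -4)
K(r, q) = -10*r + q*(-138 + r)*(894 + r) (K(r, q) = ((-138 + r)*(894 + r))*q - 10*r = q*(-138 + r)*(894 + r) - 10*r = -10*r + q*(-138 + r)*(894 + r))
770117/(-2079353) + (-1920752 - 1*1269515)/K(V(-1, 33), -1478) = 770117/(-2079353) + (-1920752 - 1*1269515)/(-123372*(-1478) - 10*(-4) - 1478*(-4)² + 756*(-1478)*(-4)) = 770117*(-1/2079353) + (-1920752 - 1269515)/(182343816 + 40 - 1478*16 + 4469472) = -770117/2079353 - 3190267/(182343816 + 40 - 23648 + 4469472) = -770117/2079353 - 3190267/186789680 = -150483599249811/388401681477040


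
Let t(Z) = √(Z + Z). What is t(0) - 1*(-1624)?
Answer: 1624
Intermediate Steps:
t(Z) = √2*√Z (t(Z) = √(2*Z) = √2*√Z)
t(0) - 1*(-1624) = √2*√0 - 1*(-1624) = √2*0 + 1624 = 0 + 1624 = 1624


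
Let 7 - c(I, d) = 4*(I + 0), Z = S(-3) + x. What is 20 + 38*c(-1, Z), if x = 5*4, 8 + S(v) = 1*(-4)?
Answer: 438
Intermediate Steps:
S(v) = -12 (S(v) = -8 + 1*(-4) = -8 - 4 = -12)
x = 20
Z = 8 (Z = -12 + 20 = 8)
c(I, d) = 7 - 4*I (c(I, d) = 7 - 4*(I + 0) = 7 - 4*I)
20 + 38*c(-1, Z) = 20 + 38*(7 - 4*(-1)) = 20 + 38*(7 + 4) = 20 + 38*11 = 20 + 418 = 438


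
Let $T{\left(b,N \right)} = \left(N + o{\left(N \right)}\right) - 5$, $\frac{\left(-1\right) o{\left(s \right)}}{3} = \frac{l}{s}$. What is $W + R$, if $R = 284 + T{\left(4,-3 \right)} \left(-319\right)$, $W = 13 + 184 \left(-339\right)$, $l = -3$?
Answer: $-58570$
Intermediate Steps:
$o{\left(s \right)} = \frac{9}{s}$ ($o{\left(s \right)} = - 3 \left(- \frac{3}{s}\right) = \frac{9}{s}$)
$T{\left(b,N \right)} = -5 + N + \frac{9}{N}$ ($T{\left(b,N \right)} = \left(N + \frac{9}{N}\right) - 5 = -5 + N + \frac{9}{N}$)
$W = -62363$ ($W = 13 - 62376 = -62363$)
$R = 3793$ ($R = 284 + \left(-5 - 3 + \frac{9}{-3}\right) \left(-319\right) = 284 + \left(-5 - 3 + 9 \left(- \frac{1}{3}\right)\right) \left(-319\right) = 284 + \left(-5 - 3 - 3\right) \left(-319\right) = 284 - -3509 = 284 + 3509 = 3793$)
$W + R = -62363 + 3793 = -58570$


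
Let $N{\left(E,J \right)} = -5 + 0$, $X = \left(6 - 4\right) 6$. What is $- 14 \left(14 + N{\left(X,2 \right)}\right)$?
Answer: $-126$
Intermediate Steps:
$X = 12$ ($X = 2 \cdot 6 = 12$)
$N{\left(E,J \right)} = -5$
$- 14 \left(14 + N{\left(X,2 \right)}\right) = - 14 \left(14 - 5\right) = \left(-14\right) 9 = -126$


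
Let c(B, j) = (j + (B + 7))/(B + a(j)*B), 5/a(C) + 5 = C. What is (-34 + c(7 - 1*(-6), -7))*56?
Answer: -1808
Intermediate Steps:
a(C) = 5/(-5 + C)
c(B, j) = (7 + B + j)/(B + 5*B/(-5 + j)) (c(B, j) = (j + (B + 7))/(B + (5/(-5 + j))*B) = (j + (7 + B))/(B + 5*B/(-5 + j)) = (7 + B + j)/(B + 5*B/(-5 + j)))
(-34 + c(7 - 1*(-6), -7))*56 = (-34 + (-5 - 7)*(7 + (7 - 1*(-6)) - 7)/((7 - 1*(-6))*(-7)))*56 = (-34 - ⅐*(-12)*(7 + (7 + 6) - 7)/(7 + 6))*56 = (-34 - ⅐*(-12)*(7 + 13 - 7)/13)*56 = (-34 + (1/13)*(-⅐)*(-12)*13)*56 = (-34 + 12/7)*56 = -226/7*56 = -1808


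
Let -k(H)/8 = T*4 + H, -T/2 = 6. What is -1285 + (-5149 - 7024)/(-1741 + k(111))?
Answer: -2872652/2245 ≈ -1279.6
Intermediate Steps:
T = -12 (T = -2*6 = -12)
k(H) = 384 - 8*H (k(H) = -8*(-12*4 + H) = -8*(-48 + H) = 384 - 8*H)
-1285 + (-5149 - 7024)/(-1741 + k(111)) = -1285 + (-5149 - 7024)/(-1741 + (384 - 8*111)) = -1285 - 12173/(-1741 + (384 - 888)) = -1285 - 12173/(-1741 - 504) = -1285 - 12173/(-2245) = -1285 - 12173*(-1/2245) = -1285 + 12173/2245 = -2872652/2245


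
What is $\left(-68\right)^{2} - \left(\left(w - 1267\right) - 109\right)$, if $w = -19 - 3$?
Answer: $6022$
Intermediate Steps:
$w = -22$ ($w = -19 - 3 = -22$)
$\left(-68\right)^{2} - \left(\left(w - 1267\right) - 109\right) = \left(-68\right)^{2} - \left(\left(-22 - 1267\right) - 109\right) = 4624 - \left(-1289 - 109\right) = 4624 - -1398 = 4624 + 1398 = 6022$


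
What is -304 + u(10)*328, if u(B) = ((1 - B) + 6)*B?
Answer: -10144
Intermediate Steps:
u(B) = B*(7 - B) (u(B) = (7 - B)*B = B*(7 - B))
-304 + u(10)*328 = -304 + (10*(7 - 1*10))*328 = -304 + (10*(7 - 10))*328 = -304 + (10*(-3))*328 = -304 - 30*328 = -304 - 9840 = -10144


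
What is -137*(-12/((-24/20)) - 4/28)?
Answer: -9453/7 ≈ -1350.4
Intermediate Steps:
-137*(-12/((-24/20)) - 4/28) = -137*(-12/((-24*1/20)) - 4*1/28) = -137*(-12/(-6/5) - ⅐) = -137*(-12*(-⅚) - ⅐) = -137*(10 - ⅐) = -137*69/7 = -9453/7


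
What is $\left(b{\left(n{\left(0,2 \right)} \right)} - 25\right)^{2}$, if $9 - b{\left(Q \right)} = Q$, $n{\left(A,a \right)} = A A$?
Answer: $256$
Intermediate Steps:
$n{\left(A,a \right)} = A^{2}$
$b{\left(Q \right)} = 9 - Q$
$\left(b{\left(n{\left(0,2 \right)} \right)} - 25\right)^{2} = \left(\left(9 - 0^{2}\right) - 25\right)^{2} = \left(\left(9 - 0\right) - 25\right)^{2} = \left(\left(9 + 0\right) - 25\right)^{2} = \left(9 - 25\right)^{2} = \left(-16\right)^{2} = 256$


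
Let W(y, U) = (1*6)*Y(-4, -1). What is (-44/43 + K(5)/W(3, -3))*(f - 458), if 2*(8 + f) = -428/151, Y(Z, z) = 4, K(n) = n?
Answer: 14839445/38958 ≈ 380.91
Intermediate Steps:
W(y, U) = 24 (W(y, U) = (1*6)*4 = 6*4 = 24)
f = -1422/151 (f = -8 + (-428/151)/2 = -8 + (-428*1/151)/2 = -8 + (½)*(-428/151) = -8 - 214/151 = -1422/151 ≈ -9.4172)
(-44/43 + K(5)/W(3, -3))*(f - 458) = (-44/43 + 5/24)*(-1422/151 - 458) = (-44*1/43 + 5*(1/24))*(-70580/151) = (-44/43 + 5/24)*(-70580/151) = -841/1032*(-70580/151) = 14839445/38958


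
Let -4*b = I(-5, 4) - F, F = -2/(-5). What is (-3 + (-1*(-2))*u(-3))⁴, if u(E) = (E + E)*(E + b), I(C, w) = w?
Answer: 2300257521/625 ≈ 3.6804e+6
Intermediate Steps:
F = ⅖ (F = -2*(-⅕) = ⅖ ≈ 0.40000)
b = -9/10 (b = -(4 - 1*⅖)/4 = -(4 - ⅖)/4 = -¼*18/5 = -9/10 ≈ -0.90000)
u(E) = 2*E*(-9/10 + E) (u(E) = (E + E)*(E - 9/10) = (2*E)*(-9/10 + E) = 2*E*(-9/10 + E))
(-3 + (-1*(-2))*u(-3))⁴ = (-3 + (-1*(-2))*((⅕)*(-3)*(-9 + 10*(-3))))⁴ = (-3 + 2*((⅕)*(-3)*(-9 - 30)))⁴ = (-3 + 2*((⅕)*(-3)*(-39)))⁴ = (-3 + 2*(117/5))⁴ = (-3 + 234/5)⁴ = (219/5)⁴ = 2300257521/625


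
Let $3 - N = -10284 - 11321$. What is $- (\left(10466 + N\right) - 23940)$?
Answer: $-8134$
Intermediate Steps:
$N = 21608$ ($N = 3 - \left(-10284 - 11321\right) = 3 - -21605 = 3 + 21605 = 21608$)
$- (\left(10466 + N\right) - 23940) = - (\left(10466 + 21608\right) - 23940) = - (32074 - 23940) = \left(-1\right) 8134 = -8134$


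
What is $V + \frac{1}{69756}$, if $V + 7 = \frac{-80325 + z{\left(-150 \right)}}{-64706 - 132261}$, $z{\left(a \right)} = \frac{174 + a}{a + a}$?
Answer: $- \frac{2264351427913}{343490751300} \approx -6.5922$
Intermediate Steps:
$z{\left(a \right)} = \frac{174 + a}{2 a}$
$V = - \frac{32461098}{4924175}$ ($V = -7 + \frac{-80325 + \frac{174 - 150}{2 \left(-150\right)}}{-64706 - 132261} = -7 + \frac{-80325 + \frac{1}{2} \left(- \frac{1}{150}\right) 24}{-196967} = -7 + \left(-80325 - \frac{2}{25}\right) \left(- \frac{1}{196967}\right) = -7 - - \frac{2008127}{4924175} = -7 + \frac{2008127}{4924175} = - \frac{32461098}{4924175} \approx -6.5922$)
$V + \frac{1}{69756} = - \frac{32461098}{4924175} + \frac{1}{69756} = - \frac{2264351427913}{343490751300}$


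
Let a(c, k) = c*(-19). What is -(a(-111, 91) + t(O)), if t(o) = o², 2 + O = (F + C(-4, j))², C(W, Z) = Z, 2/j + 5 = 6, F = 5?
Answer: -4318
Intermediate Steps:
j = 2 (j = 2/(-5 + 6) = 2/1 = 2*1 = 2)
O = 47 (O = -2 + (5 + 2)² = -2 + 7² = -2 + 49 = 47)
a(c, k) = -19*c
-(a(-111, 91) + t(O)) = -(-19*(-111) + 47²) = -(2109 + 2209) = -1*4318 = -4318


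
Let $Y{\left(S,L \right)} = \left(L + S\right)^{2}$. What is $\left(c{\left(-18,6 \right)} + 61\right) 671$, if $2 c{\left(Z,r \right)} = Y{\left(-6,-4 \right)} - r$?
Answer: $72468$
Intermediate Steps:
$c{\left(Z,r \right)} = 50 - \frac{r}{2}$ ($c{\left(Z,r \right)} = \frac{\left(-4 - 6\right)^{2} - r}{2} = \frac{\left(-10\right)^{2} - r}{2} = \frac{100 - r}{2} = 50 - \frac{r}{2}$)
$\left(c{\left(-18,6 \right)} + 61\right) 671 = \left(\left(50 - 3\right) + 61\right) 671 = \left(47 + 61\right) 671 = 108 \cdot 671 = 72468$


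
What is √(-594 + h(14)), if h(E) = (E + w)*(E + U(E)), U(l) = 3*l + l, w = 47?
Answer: 2*√919 ≈ 60.630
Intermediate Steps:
U(l) = 4*l
h(E) = 5*E*(47 + E) (h(E) = (E + 47)*(E + 4*E) = (47 + E)*(5*E) = 5*E*(47 + E))
√(-594 + h(14)) = √(-594 + 5*14*(47 + 14)) = √(-594 + 5*14*61) = √(-594 + 4270) = √3676 = 2*√919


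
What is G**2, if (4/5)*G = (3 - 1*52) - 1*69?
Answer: 87025/4 ≈ 21756.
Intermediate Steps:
G = -295/2 (G = 5*((3 - 1*52) - 1*69)/4 = 5*((3 - 52) - 69)/4 = 5*(-49 - 69)/4 = (5/4)*(-118) = -295/2 ≈ -147.50)
G**2 = (-295/2)**2 = 87025/4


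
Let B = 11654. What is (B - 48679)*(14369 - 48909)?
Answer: 1278843500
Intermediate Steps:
(B - 48679)*(14369 - 48909) = (11654 - 48679)*(14369 - 48909) = -37025*(-34540) = 1278843500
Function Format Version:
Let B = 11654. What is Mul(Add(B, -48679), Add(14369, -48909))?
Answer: 1278843500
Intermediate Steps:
Mul(Add(B, -48679), Add(14369, -48909)) = Mul(Add(11654, -48679), Add(14369, -48909)) = Mul(-37025, -34540) = 1278843500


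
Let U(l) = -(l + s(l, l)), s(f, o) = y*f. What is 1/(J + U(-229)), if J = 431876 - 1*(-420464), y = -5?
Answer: 1/851424 ≈ 1.1745e-6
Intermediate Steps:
s(f, o) = -5*f
U(l) = 4*l (U(l) = -(l - 5*l) = -(-4)*l = 4*l)
J = 852340 (J = 431876 + 420464 = 852340)
1/(J + U(-229)) = 1/(852340 + 4*(-229)) = 1/(852340 - 916) = 1/851424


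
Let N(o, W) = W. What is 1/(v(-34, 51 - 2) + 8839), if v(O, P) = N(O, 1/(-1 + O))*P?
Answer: 5/44188 ≈ 0.00011315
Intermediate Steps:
v(O, P) = P/(-1 + O)
1/(v(-34, 51 - 2) + 8839) = 1/((51 - 2)/(-1 - 34) + 8839) = 1/(49/(-35) + 8839) = 1/(49*(-1/35) + 8839) = 1/(-7/5 + 8839) = 1/(44188/5) = 5/44188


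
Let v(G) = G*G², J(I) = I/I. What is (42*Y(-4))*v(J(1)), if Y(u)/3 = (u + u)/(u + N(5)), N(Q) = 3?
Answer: 1008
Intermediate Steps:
J(I) = 1
v(G) = G³
Y(u) = 6*u/(3 + u) (Y(u) = 3*((u + u)/(u + 3)) = 3*((2*u)/(3 + u)) = 3*(2*u/(3 + u)) = 6*u/(3 + u))
(42*Y(-4))*v(J(1)) = (42*(6*(-4)/(3 - 4)))*1³ = (42*(6*(-4)/(-1)))*1 = (42*(6*(-4)*(-1)))*1 = (42*24)*1 = 1008*1 = 1008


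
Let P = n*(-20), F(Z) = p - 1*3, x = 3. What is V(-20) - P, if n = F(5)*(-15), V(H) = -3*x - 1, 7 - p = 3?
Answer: -310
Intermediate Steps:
p = 4 (p = 7 - 1*3 = 7 - 3 = 4)
F(Z) = 1 (F(Z) = 4 - 1*3 = 4 - 3 = 1)
V(H) = -10 (V(H) = -3*3 - 1 = -9 - 1 = -10)
n = -15 (n = 1*(-15) = -15)
P = 300 (P = -15*(-20) = 300)
V(-20) - P = -10 - 1*300 = -10 - 300 = -310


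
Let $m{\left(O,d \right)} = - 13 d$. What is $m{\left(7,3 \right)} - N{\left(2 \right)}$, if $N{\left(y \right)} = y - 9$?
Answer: $-32$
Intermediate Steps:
$N{\left(y \right)} = -9 + y$ ($N{\left(y \right)} = y - 9 = -9 + y$)
$m{\left(7,3 \right)} - N{\left(2 \right)} = \left(-13\right) 3 - \left(-9 + 2\right) = -39 - -7 = -39 + 7 = -32$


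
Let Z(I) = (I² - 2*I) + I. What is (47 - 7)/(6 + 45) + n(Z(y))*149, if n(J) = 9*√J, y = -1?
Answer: 40/51 + 1341*√2 ≈ 1897.2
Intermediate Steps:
Z(I) = I² - I
(47 - 7)/(6 + 45) + n(Z(y))*149 = (47 - 7)/(6 + 45) + (9*√(-(-1 - 1)))*149 = 40/51 + (9*√(-1*(-2)))*149 = 40*(1/51) + (9*√2)*149 = 40/51 + 1341*√2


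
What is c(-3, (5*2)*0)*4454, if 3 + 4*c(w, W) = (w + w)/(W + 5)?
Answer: -46767/10 ≈ -4676.7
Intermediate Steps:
c(w, W) = -¾ + w/(2*(5 + W)) (c(w, W) = -¾ + ((w + w)/(W + 5))/4 = -¾ + ((2*w)/(5 + W))/4 = -¾ + (2*w/(5 + W))/4 = -¾ + w/(2*(5 + W)))
c(-3, (5*2)*0)*4454 = ((-15 - 3*5*2*0 + 2*(-3))/(4*(5 + (5*2)*0)))*4454 = ((-15 - 30*0 - 6)/(4*(5 + 10*0)))*4454 = ((-15 - 3*0 - 6)/(4*(5 + 0)))*4454 = ((¼)*(-15 + 0 - 6)/5)*4454 = ((¼)*(⅕)*(-21))*4454 = -21/20*4454 = -46767/10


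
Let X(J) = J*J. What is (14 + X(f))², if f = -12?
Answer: 24964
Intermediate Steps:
X(J) = J²
(14 + X(f))² = (14 + (-12)²)² = (14 + 144)² = 158² = 24964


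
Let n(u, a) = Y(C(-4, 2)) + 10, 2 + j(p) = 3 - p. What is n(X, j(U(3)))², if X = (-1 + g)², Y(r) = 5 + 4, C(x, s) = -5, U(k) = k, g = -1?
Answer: 361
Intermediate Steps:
j(p) = 1 - p (j(p) = -2 + (3 - p) = 1 - p)
Y(r) = 9
X = 4 (X = (-1 - 1)² = (-2)² = 4)
n(u, a) = 19 (n(u, a) = 9 + 10 = 19)
n(X, j(U(3)))² = 19² = 361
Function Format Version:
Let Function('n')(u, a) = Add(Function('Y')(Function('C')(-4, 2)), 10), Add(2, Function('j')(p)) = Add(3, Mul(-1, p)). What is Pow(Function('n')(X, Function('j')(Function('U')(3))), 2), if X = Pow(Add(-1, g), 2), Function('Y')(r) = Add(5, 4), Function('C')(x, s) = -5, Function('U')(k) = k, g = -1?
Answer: 361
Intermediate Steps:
Function('j')(p) = Add(1, Mul(-1, p)) (Function('j')(p) = Add(-2, Add(3, Mul(-1, p))) = Add(1, Mul(-1, p)))
Function('Y')(r) = 9
X = 4 (X = Pow(Add(-1, -1), 2) = Pow(-2, 2) = 4)
Function('n')(u, a) = 19 (Function('n')(u, a) = Add(9, 10) = 19)
Pow(Function('n')(X, Function('j')(Function('U')(3))), 2) = Pow(19, 2) = 361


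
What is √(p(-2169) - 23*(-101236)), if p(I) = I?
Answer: √2326259 ≈ 1525.2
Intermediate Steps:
√(p(-2169) - 23*(-101236)) = √(-2169 - 23*(-101236)) = √(-2169 + 2328428) = √2326259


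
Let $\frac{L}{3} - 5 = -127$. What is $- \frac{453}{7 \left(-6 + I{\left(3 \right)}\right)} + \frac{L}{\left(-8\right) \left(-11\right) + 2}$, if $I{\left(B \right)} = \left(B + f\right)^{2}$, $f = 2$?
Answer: $- \frac{14908}{1995} \approx -7.4727$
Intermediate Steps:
$L = -366$ ($L = 15 + 3 \left(-127\right) = 15 - 381 = -366$)
$I{\left(B \right)} = \left(2 + B\right)^{2}$ ($I{\left(B \right)} = \left(B + 2\right)^{2} = \left(2 + B\right)^{2}$)
$- \frac{453}{7 \left(-6 + I{\left(3 \right)}\right)} + \frac{L}{\left(-8\right) \left(-11\right) + 2} = - \frac{453}{7 \left(-6 + \left(2 + 3\right)^{2}\right)} - \frac{366}{\left(-8\right) \left(-11\right) + 2} = - \frac{453}{7 \left(-6 + 5^{2}\right)} - \frac{366}{88 + 2} = - \frac{453}{7 \left(-6 + 25\right)} - \frac{366}{90} = - \frac{453}{7 \cdot 19} - \frac{61}{15} = - \frac{453}{133} - \frac{61}{15} = - \frac{14908}{1995}$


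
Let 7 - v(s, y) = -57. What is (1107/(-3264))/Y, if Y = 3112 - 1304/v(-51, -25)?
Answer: -369/3363688 ≈ -0.00010970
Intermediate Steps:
v(s, y) = 64 (v(s, y) = 7 - 1*(-57) = 7 + 57 = 64)
Y = 24733/8 (Y = 3112 - 1304/64 = 3112 - 1*163/8 = 3112 - 163/8 = 24733/8 ≈ 3091.6)
(1107/(-3264))/Y = (1107/(-3264))/(24733/8) = (1107*(-1/3264))*(8/24733) = -369/1088*8/24733 = -369/3363688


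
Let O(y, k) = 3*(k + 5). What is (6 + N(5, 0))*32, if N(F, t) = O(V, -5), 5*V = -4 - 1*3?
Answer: 192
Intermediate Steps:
V = -7/5 (V = (-4 - 1*3)/5 = (-4 - 3)/5 = (⅕)*(-7) = -7/5 ≈ -1.4000)
O(y, k) = 15 + 3*k (O(y, k) = 3*(5 + k) = 15 + 3*k)
N(F, t) = 0 (N(F, t) = 15 + 3*(-5) = 15 - 15 = 0)
(6 + N(5, 0))*32 = (6 + 0)*32 = 6*32 = 192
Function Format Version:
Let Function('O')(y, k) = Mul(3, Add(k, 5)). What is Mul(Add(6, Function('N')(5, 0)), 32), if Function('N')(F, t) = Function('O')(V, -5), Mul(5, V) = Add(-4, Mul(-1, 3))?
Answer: 192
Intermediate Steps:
V = Rational(-7, 5) (V = Mul(Rational(1, 5), Add(-4, Mul(-1, 3))) = Mul(Rational(1, 5), Add(-4, -3)) = Mul(Rational(1, 5), -7) = Rational(-7, 5) ≈ -1.4000)
Function('O')(y, k) = Add(15, Mul(3, k)) (Function('O')(y, k) = Mul(3, Add(5, k)) = Add(15, Mul(3, k)))
Function('N')(F, t) = 0 (Function('N')(F, t) = Add(15, Mul(3, -5)) = Add(15, -15) = 0)
Mul(Add(6, Function('N')(5, 0)), 32) = Mul(Add(6, 0), 32) = Mul(6, 32) = 192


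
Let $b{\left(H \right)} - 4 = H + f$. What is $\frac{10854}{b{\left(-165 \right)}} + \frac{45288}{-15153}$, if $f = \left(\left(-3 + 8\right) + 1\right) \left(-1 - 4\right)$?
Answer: $- \frac{57706890}{964741} \approx -59.816$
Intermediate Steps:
$f = -30$ ($f = \left(5 + 1\right) \left(-1 - 4\right) = 6 \left(-5\right) = -30$)
$b{\left(H \right)} = -26 + H$ ($b{\left(H \right)} = 4 + \left(H - 30\right) = 4 + \left(-30 + H\right) = -26 + H$)
$\frac{10854}{b{\left(-165 \right)}} + \frac{45288}{-15153} = \frac{10854}{-26 - 165} + \frac{45288}{-15153} = \frac{10854}{-191} + 45288 \left(- \frac{1}{15153}\right) = 10854 \left(- \frac{1}{191}\right) - \frac{15096}{5051} = - \frac{10854}{191} - \frac{15096}{5051} = - \frac{57706890}{964741}$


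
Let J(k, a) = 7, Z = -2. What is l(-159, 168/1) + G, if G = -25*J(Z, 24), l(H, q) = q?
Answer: -7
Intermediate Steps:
G = -175 (G = -25*7 = -175)
l(-159, 168/1) + G = 168/1 - 175 = 168*1 - 175 = 168 - 175 = -7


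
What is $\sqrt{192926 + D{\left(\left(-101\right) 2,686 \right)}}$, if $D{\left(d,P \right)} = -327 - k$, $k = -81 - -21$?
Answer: $\sqrt{192659} \approx 438.93$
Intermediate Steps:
$k = -60$ ($k = -81 + 21 = -60$)
$D{\left(d,P \right)} = -267$ ($D{\left(d,P \right)} = -327 - -60 = -327 + 60 = -267$)
$\sqrt{192926 + D{\left(\left(-101\right) 2,686 \right)}} = \sqrt{192926 - 267} = \sqrt{192659}$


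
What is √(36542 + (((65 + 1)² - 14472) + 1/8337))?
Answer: √1836754174731/8337 ≈ 162.56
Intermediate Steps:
√(36542 + (((65 + 1)² - 14472) + 1/8337)) = √(36542 + ((66² - 14472) + 1/8337)) = √(36542 + ((4356 - 14472) + 1/8337)) = √(36542 + (-10116 + 1/8337)) = √(36542 - 84337091/8337) = √(220313563/8337) = √1836754174731/8337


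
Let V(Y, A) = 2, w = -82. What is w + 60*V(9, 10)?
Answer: 38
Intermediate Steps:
w + 60*V(9, 10) = -82 + 60*2 = -82 + 120 = 38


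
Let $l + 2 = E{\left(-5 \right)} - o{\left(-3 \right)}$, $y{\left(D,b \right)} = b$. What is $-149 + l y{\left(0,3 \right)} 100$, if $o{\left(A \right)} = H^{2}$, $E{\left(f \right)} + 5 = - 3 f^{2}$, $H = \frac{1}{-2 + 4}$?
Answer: $-24824$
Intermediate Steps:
$H = \frac{1}{2} \approx 0.5$
$E{\left(f \right)} = -5 - 3 f^{2}$
$o{\left(A \right)} = \frac{1}{4}$ ($o{\left(A \right)} = \left(\frac{1}{2}\right)^{2} = \frac{1}{4}$)
$l = - \frac{329}{4}$ ($l = -2 - \left(\frac{21}{4} + 75\right) = -2 - \frac{321}{4} = - \frac{329}{4} \approx -82.25$)
$-149 + l y{\left(0,3 \right)} 100 = -149 - \frac{329 \cdot 3 \cdot 100}{4} = -149 - 24675 = -24824$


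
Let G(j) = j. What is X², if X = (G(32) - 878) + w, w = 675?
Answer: 29241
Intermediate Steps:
X = -171 (X = (32 - 878) + 675 = -846 + 675 = -171)
X² = (-171)² = 29241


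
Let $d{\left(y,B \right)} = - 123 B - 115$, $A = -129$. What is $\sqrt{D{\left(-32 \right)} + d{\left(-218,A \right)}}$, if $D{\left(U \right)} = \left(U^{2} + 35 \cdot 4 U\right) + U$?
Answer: $2 \sqrt{3066} \approx 110.74$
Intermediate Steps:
$d{\left(y,B \right)} = -115 - 123 B$
$D{\left(U \right)} = U^{2} + 141 U$ ($D{\left(U \right)} = \left(U^{2} + 140 U\right) + U = U^{2} + 141 U$)
$\sqrt{D{\left(-32 \right)} + d{\left(-218,A \right)}} = \sqrt{- 32 \left(141 - 32\right) - -15752} = \sqrt{\left(-32\right) 109 + \left(-115 + 15867\right)} = \sqrt{-3488 + 15752} = \sqrt{12264} = 2 \sqrt{3066}$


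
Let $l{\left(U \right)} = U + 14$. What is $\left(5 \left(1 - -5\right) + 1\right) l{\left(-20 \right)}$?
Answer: $-186$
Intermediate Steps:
$l{\left(U \right)} = 14 + U$
$\left(5 \left(1 - -5\right) + 1\right) l{\left(-20 \right)} = \left(5 \left(1 - -5\right) + 1\right) \left(14 - 20\right) = \left(5 \left(1 + 5\right) + 1\right) \left(-6\right) = \left(5 \cdot 6 + 1\right) \left(-6\right) = \left(30 + 1\right) \left(-6\right) = 31 \left(-6\right) = -186$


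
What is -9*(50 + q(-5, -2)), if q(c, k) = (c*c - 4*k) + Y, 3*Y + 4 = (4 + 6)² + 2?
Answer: -1041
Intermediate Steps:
Y = 98/3 (Y = -4/3 + ((4 + 6)² + 2)/3 = -4/3 + (10² + 2)/3 = -4/3 + (100 + 2)/3 = -4/3 + (⅓)*102 = -4/3 + 34 = 98/3 ≈ 32.667)
q(c, k) = 98/3 + c² - 4*k (q(c, k) = (c*c - 4*k) + 98/3 = (c² - 4*k) + 98/3 = 98/3 + c² - 4*k)
-9*(50 + q(-5, -2)) = -9*(50 + (98/3 + (-5)² - 4*(-2))) = -9*(50 + (98/3 + 25 + 8)) = -9*(50 + 197/3) = -9*347/3 = -1041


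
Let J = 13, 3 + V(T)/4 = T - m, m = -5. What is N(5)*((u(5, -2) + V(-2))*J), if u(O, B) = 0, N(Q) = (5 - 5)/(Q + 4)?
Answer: 0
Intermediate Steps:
N(Q) = 0 (N(Q) = 0/(4 + Q) = 0)
V(T) = 8 + 4*T (V(T) = -12 + 4*(T - 1*(-5)) = -12 + 4*(T + 5) = -12 + 4*(5 + T) = -12 + (20 + 4*T) = 8 + 4*T)
N(5)*((u(5, -2) + V(-2))*J) = 0*((0 + (8 + 4*(-2)))*13) = 0*((0 + (8 - 8))*13) = 0*((0 + 0)*13) = 0*(0*13) = 0*0 = 0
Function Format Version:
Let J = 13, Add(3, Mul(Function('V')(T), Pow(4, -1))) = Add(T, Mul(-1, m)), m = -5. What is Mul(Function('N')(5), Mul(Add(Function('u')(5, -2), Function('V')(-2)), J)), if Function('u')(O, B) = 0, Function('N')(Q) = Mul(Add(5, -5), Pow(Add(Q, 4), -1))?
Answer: 0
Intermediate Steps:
Function('N')(Q) = 0 (Function('N')(Q) = Mul(0, Pow(Add(4, Q), -1)) = 0)
Function('V')(T) = Add(8, Mul(4, T)) (Function('V')(T) = Add(-12, Mul(4, Add(T, Mul(-1, -5)))) = Add(-12, Mul(4, Add(T, 5))) = Add(-12, Mul(4, Add(5, T))) = Add(-12, Add(20, Mul(4, T))) = Add(8, Mul(4, T)))
Mul(Function('N')(5), Mul(Add(Function('u')(5, -2), Function('V')(-2)), J)) = Mul(0, Mul(Add(0, Add(8, Mul(4, -2))), 13)) = Mul(0, Mul(Add(0, Add(8, -8)), 13)) = Mul(0, Mul(Add(0, 0), 13)) = Mul(0, Mul(0, 13)) = Mul(0, 0) = 0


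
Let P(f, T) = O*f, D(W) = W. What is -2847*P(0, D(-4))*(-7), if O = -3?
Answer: 0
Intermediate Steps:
P(f, T) = -3*f
-2847*P(0, D(-4))*(-7) = -2847*(-3*0)*(-7) = -0*(-7) = -2847*0 = 0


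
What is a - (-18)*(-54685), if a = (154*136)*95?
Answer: 1005350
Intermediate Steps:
a = 1989680 (a = 20944*95 = 1989680)
a - (-18)*(-54685) = 1989680 - (-18)*(-54685) = 1989680 - 1*984330 = 1989680 - 984330 = 1005350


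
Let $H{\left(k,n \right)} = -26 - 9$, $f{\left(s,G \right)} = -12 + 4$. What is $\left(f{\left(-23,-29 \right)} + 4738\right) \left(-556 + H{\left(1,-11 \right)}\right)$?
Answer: $-2795430$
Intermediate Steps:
$f{\left(s,G \right)} = -8$
$H{\left(k,n \right)} = -35$ ($H{\left(k,n \right)} = -26 - 9 = -35$)
$\left(f{\left(-23,-29 \right)} + 4738\right) \left(-556 + H{\left(1,-11 \right)}\right) = \left(-8 + 4738\right) \left(-556 - 35\right) = 4730 \left(-591\right) = -2795430$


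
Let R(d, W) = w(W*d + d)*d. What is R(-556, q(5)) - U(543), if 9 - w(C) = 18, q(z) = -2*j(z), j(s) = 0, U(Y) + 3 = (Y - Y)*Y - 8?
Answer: 5015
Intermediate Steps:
U(Y) = -11 (U(Y) = -3 + ((Y - Y)*Y - 8) = -3 + (0*Y - 8) = -3 + (0 - 8) = -3 - 8 = -11)
q(z) = 0 (q(z) = -2*0 = 0)
w(C) = -9 (w(C) = 9 - 1*18 = 9 - 18 = -9)
R(d, W) = -9*d
R(-556, q(5)) - U(543) = -9*(-556) - 1*(-11) = 5004 + 11 = 5015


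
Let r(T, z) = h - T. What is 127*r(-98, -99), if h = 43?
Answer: 17907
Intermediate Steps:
r(T, z) = 43 - T
127*r(-98, -99) = 127*(43 - 1*(-98)) = 127*(43 + 98) = 127*141 = 17907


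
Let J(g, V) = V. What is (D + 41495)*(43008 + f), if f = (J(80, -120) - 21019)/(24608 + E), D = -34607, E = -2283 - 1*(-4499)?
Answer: 141895930719/479 ≈ 2.9623e+8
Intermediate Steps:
E = 2216 (E = -2283 + 4499 = 2216)
f = -21139/26824 (f = (-120 - 21019)/(24608 + 2216) = -21139/26824 ≈ -0.78806)
(D + 41495)*(43008 + f) = (-34607 + 41495)*(43008 - 21139/26824) = 6888*(1153625453/26824) = 141895930719/479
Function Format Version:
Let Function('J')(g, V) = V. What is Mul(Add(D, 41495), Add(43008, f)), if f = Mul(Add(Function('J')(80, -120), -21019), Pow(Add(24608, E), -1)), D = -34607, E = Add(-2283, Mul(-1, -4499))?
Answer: Rational(141895930719, 479) ≈ 2.9623e+8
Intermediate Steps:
E = 2216 (E = Add(-2283, 4499) = 2216)
f = Rational(-21139, 26824) (f = Mul(Add(-120, -21019), Pow(Add(24608, 2216), -1)) = Mul(-21139, Pow(26824, -1)) = Mul(-21139, Rational(1, 26824)) = Rational(-21139, 26824) ≈ -0.78806)
Mul(Add(D, 41495), Add(43008, f)) = Mul(Add(-34607, 41495), Add(43008, Rational(-21139, 26824))) = Mul(6888, Rational(1153625453, 26824)) = Rational(141895930719, 479)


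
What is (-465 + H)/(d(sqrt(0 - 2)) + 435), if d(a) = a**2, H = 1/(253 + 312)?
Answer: -262724/244645 ≈ -1.0739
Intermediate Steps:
H = 1/565 ≈ 0.0017699
(-465 + H)/(d(sqrt(0 - 2)) + 435) = (-465 + 1/565)/((sqrt(0 - 2))**2 + 435) = -262724/(565*((sqrt(-2))**2 + 435)) = -262724/(565*((I*sqrt(2))**2 + 435)) = -262724/(565*(-2 + 435)) = -262724/565/433 = -262724/565*1/433 = -262724/244645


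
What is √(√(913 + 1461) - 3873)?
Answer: √(-3873 + √2374) ≈ 61.841*I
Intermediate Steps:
√(√(913 + 1461) - 3873) = √(√2374 - 3873) = √(-3873 + √2374)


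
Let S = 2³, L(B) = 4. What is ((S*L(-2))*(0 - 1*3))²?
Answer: 9216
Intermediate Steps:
S = 8
((S*L(-2))*(0 - 1*3))² = ((8*4)*(0 - 1*3))² = (32*(0 - 3))² = (32*(-3))² = (-96)² = 9216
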